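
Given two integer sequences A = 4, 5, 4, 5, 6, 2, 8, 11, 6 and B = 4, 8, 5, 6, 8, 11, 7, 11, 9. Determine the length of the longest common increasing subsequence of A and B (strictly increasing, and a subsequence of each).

A longest common strictly increasing subsequence is 4, 5, 6, 8, 11 (length 5); it appears in order in both A and B, and no longer such subsequence exists.

5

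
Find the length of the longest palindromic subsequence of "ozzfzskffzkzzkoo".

One longest palindromic subsequence is ozzkffkzzo (positions 1,3,5,7,8,9,11,12,13,16); it reads the same forward and backward, and the interval DP gives dp[1][16] = 10.

10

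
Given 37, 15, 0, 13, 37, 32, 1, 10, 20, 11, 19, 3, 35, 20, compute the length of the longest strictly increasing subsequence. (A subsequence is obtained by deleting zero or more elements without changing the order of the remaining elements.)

Let dp[i] be the longest increasing subsequence ending at position i. Then dp = [1, 1, 1, 2, 3, 3, 2, 3, 4, 4, 5, 3, 6, 6].
The maximum is 6; one witness is 0, 1, 10, 11, 19, 35 at positions 3,7,8,10,11,13.

6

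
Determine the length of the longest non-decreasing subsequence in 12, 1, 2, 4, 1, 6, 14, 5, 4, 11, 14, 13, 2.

6

One longest non-decreasing subsequence is 1, 2, 4, 6, 14, 14 (positions 2,3,4,6,7,11), of length 6; no longer one exists.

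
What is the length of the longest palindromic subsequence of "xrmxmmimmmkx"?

9

One longest palindromic subsequence is xmmmimmmx (positions 1,3,5,6,7,8,9,10,12); it reads the same forward and backward, and the interval DP gives dp[1][12] = 9.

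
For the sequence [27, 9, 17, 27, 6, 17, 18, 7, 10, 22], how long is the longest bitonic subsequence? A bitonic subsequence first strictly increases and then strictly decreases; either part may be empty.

5

One longest bitonic subsequence is 9, 17, 27, 18, 10 (positions 2,3,4,7,9): it rises to 27 then falls. Length 5 is optimal.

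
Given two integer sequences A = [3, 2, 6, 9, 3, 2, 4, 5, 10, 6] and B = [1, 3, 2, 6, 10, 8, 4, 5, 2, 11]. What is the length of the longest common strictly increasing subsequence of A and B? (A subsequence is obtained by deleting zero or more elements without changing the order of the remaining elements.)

3

For each value that appears in both, track the longest common increasing run ending there.
The best achievable length is 3; one witness is 3, 6, 10 (A-positions 1,3,9, B-positions 2,4,5).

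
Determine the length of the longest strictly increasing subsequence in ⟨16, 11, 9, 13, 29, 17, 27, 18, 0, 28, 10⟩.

One longest increasing subsequence is 11, 13, 17, 27, 28 (positions 2,4,6,7,10), of length 5; no longer one exists.

5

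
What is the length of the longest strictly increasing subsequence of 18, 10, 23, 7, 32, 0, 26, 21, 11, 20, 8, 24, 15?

4

One longest increasing subsequence is 10, 11, 20, 24 (positions 2,9,10,12), of length 4; no longer one exists.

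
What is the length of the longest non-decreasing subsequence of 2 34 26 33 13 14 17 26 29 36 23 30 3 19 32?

8

One longest non-decreasing subsequence is 2, 13, 14, 17, 26, 29, 30, 32 (positions 1,5,6,7,8,9,12,15), of length 8; no longer one exists.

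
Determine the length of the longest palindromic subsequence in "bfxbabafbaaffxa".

One longest palindromic subsequence is xaabaax (positions 3,5,7,9,10,11,14); it reads the same forward and backward, and the interval DP gives dp[1][15] = 7.

7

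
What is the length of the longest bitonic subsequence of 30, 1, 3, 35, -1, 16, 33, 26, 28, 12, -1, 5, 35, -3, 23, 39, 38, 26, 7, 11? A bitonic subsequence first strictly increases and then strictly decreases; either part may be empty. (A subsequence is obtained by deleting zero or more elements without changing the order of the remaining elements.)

10

One longest bitonic subsequence is 1, 3, 16, 26, 28, 35, 39, 38, 26, 11 (positions 2,3,6,8,9,13,16,17,18,20): it rises to 39 then falls. Length 10 is optimal.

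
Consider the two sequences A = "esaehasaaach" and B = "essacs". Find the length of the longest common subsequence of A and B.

A longest common subsequence is essac (length 5); the LCS DP confirms no longer common subsequence exists.

5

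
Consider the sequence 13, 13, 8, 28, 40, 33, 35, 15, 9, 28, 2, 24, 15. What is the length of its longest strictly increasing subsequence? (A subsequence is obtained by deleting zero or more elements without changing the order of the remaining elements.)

Let dp[i] be the longest increasing subsequence ending at position i. Then dp = [1, 1, 1, 2, 3, 3, 4, 2, 2, 3, 1, 3, 3].
The maximum is 4; one witness is 13, 28, 33, 35 at positions 1,4,6,7.

4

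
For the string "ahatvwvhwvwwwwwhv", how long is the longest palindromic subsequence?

One longest palindromic subsequence is vhwwwwwwhv (positions 5,8,9,11,12,13,14,15,16,17); it reads the same forward and backward, and the interval DP gives dp[1][17] = 10.

10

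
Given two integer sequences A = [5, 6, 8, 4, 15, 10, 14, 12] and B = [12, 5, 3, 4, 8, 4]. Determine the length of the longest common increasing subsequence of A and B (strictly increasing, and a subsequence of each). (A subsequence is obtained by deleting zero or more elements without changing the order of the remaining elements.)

For each value that appears in both, track the longest common increasing run ending there.
The best achievable length is 2; one witness is 5, 8 (A-positions 1,3, B-positions 2,5).

2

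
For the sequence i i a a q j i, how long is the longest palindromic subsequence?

4

One longest palindromic subsequence is iaai (positions 1,3,4,7); it reads the same forward and backward, and the interval DP gives dp[1][7] = 4.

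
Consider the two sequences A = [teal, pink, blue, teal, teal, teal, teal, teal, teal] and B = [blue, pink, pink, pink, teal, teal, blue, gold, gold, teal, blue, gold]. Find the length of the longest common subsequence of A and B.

4

Backtracking the LCS table gives one alignment: pink (A2,B4) → teal (A4,B5) → teal (A5,B6) → teal (A6,B10).
So the longest common subsequence has length 4.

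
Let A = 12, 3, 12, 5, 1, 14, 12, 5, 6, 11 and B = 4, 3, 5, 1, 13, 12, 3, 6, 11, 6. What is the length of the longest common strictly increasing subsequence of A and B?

4

For each value that appears in both, track the longest common increasing run ending there.
The best achievable length is 4; one witness is 3, 5, 6, 11 (A-positions 2,4,9,10, B-positions 2,3,8,9).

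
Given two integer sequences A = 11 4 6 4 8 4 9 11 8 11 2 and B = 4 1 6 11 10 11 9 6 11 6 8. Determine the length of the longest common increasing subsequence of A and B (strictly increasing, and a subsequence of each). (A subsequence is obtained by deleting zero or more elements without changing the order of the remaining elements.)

A longest common strictly increasing subsequence is 4, 6, 9, 11 (length 4); it appears in order in both A and B, and no longer such subsequence exists.

4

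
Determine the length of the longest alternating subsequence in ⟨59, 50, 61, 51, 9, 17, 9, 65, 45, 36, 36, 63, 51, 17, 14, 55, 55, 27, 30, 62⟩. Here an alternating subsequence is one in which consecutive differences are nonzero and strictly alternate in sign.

13

A longest alternating subsequence is 59, 50, 61, 9, 17, 9, 65, 45, 63, 51, 55, 27, 30 (positions 1,2,3,5,6,7,8,9,12,13,16,18,19); its 12 consecutive differences strictly alternate in sign, and length 13 is optimal.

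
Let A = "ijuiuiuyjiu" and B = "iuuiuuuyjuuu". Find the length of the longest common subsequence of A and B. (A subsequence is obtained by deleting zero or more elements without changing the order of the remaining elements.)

Backtracking the LCS table gives one alignment: i (A1,B1) → u (A3,B3) → i (A4,B4) → u (A5,B6) → u (A7,B7) → y (A8,B8) → j (A9,B9) → u (A11,B12).
So the longest common subsequence has length 8.

8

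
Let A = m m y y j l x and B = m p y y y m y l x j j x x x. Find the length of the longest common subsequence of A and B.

5

Backtracking the LCS table gives one alignment: m (A1,B1) → m (A2,B6) → y (A3,B7) → j (A5,B11) → x (A7,B14).
So the longest common subsequence has length 5.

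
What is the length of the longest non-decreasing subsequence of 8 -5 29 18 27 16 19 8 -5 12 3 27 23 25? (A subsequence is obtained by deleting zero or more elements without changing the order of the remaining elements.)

5

One longest non-decreasing subsequence is 8, 18, 19, 23, 25 (positions 1,4,7,13,14), of length 5; no longer one exists.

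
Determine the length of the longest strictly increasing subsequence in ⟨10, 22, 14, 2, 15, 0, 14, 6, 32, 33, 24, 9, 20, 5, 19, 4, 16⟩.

Let dp[i] be the longest increasing subsequence ending at position i. Then dp = [1, 2, 2, 1, 3, 1, 2, 2, 4, 5, 4, 3, 4, 2, 4, 2, 4].
The maximum is 5; one witness is 10, 14, 15, 32, 33 at positions 1,3,5,9,10.

5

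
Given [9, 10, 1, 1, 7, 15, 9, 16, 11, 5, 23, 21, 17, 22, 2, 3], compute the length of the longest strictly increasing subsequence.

Scanning left to right, the best length ending at each element is: 9→1, 10→2, 1→1, 1→1, 7→2, 15→3, 9→3, 16→4, 11→4, 5→2, 23→5, 21→5, 17→5, 22→6, 2→2, 3→3.
So the longest increasing subsequence has length 6, e.g. 9, 10, 15, 16, 21, 22.

6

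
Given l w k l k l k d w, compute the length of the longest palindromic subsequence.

Using dp[i][j] = 2 + dp[i+1][j−1] if the ends match, else max(dp[i+1][j], dp[i][j−1]):
dp[1][9] = 7. A witness is wklklkw at positions 2,3,4,5,6,7,9.

7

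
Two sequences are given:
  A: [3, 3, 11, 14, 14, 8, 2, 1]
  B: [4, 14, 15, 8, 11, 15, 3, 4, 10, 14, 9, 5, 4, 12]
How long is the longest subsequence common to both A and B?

A longest common subsequence is 3, 14 (length 2); the LCS DP confirms no longer common subsequence exists.

2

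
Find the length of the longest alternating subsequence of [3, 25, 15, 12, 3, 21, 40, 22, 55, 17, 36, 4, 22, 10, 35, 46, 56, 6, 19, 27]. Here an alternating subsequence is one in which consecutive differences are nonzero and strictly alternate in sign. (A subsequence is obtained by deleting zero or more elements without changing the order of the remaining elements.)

14

Track the best alternating length ending on an up-step vs a down-step at each position: up/down = 1/1, 2/1, 2/3, 2/3, 1/3, 4/3, 4/1, 4/5, 6/1, 4/7, 8/7, 4/9, 10/9, 10/11, 12/9, 12/7, 12/1, 10/13, 14/13, 14/13.
The maximum over both is 14; one such subsequence is 3, 25, 15, 40, 22, 55, 17, 36, 4, 22, 10, 35, 6, 19.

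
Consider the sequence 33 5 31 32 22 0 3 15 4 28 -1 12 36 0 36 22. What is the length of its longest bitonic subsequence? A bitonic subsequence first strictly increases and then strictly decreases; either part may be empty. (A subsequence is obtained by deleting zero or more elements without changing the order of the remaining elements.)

7

Let inc[i] be the LIS ending at i and dec[i] the longest strictly decreasing subsequence starting at i. inc = [1, 1, 2, 3, 2, 1, 2, 3, 3, 4, 1, 4, 5, 2, 5, 5], dec = [6, 3, 5, 5, 4, 2, 2, 3, 2, 3, 1, 2, 2, 1, 2, 1].
max_i inc[i]+dec[i]−1 = 7, with one witness 5, 31, 32, 22, 15, 12, 0.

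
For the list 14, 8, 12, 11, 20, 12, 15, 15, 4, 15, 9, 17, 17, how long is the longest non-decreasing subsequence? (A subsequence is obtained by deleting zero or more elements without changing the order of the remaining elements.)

8

Scanning left to right, the best length ending at each element is: 14→1, 8→1, 12→2, 11→2, 20→3, 12→3, 15→4, 15→5, 4→1, 15→6, 9→2, 17→7, 17→8.
So the longest non-decreasing subsequence has length 8, e.g. 8, 12, 12, 15, 15, 15, 17, 17.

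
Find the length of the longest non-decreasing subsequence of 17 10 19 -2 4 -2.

2

Scanning left to right, the best length ending at each element is: 17→1, 10→1, 19→2, -2→1, 4→2, -2→2.
So the longest non-decreasing subsequence has length 2, e.g. 17, 19.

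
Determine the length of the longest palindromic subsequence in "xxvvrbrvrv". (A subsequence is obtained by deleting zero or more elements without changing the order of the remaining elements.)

7

Using dp[i][j] = 2 + dp[i+1][j−1] if the ends match, else max(dp[i+1][j], dp[i][j−1]):
dp[1][10] = 7. A witness is vvrbrvv at positions 3,4,5,6,7,8,10.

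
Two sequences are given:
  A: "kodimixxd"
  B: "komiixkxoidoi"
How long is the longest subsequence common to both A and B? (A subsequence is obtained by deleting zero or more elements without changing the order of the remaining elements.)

Backtracking the LCS table gives one alignment: k (A1,B1) → o (A2,B2) → i (A4,B4) → i (A6,B5) → x (A7,B6) → x (A8,B8) → d (A9,B11).
So the longest common subsequence has length 7.

7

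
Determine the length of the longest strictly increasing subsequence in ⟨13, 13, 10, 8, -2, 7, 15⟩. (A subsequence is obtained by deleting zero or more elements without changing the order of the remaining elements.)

3

One longest increasing subsequence is -2, 7, 15 (positions 5,6,7), of length 3; no longer one exists.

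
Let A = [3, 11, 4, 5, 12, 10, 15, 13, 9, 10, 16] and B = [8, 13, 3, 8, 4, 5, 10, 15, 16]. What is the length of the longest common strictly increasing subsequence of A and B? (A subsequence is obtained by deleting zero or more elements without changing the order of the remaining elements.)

6

For each value that appears in both, track the longest common increasing run ending there.
The best achievable length is 6; one witness is 3, 4, 5, 10, 15, 16 (A-positions 1,3,4,6,7,11, B-positions 3,5,6,7,8,9).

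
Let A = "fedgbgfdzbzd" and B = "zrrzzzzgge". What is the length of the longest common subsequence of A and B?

Backtracking the LCS table gives one alignment: g (A4,B8) → g (A6,B9).
So the longest common subsequence has length 2.

2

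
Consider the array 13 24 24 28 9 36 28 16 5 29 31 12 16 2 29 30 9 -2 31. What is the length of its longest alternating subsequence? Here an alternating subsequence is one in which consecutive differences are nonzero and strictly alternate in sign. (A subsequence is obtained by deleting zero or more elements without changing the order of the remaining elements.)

12

Track the best alternating length ending on an up-step vs a down-step at each position: up/down = 1/1, 2/1, 2/1, 2/1, 1/3, 4/1, 4/5, 4/5, 1/5, 6/5, 6/5, 6/7, 8/7, 1/9, 10/7, 10/7, 10/11, 1/11, 12/5.
The maximum over both is 12; one such subsequence is 13, 24, 9, 36, 28, 29, 12, 16, 2, 29, 9, 31.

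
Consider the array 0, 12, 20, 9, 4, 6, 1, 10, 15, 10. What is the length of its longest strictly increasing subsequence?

5

Scanning left to right, the best length ending at each element is: 0→1, 12→2, 20→3, 9→2, 4→2, 6→3, 1→2, 10→4, 15→5, 10→4.
So the longest increasing subsequence has length 5, e.g. 0, 4, 6, 10, 15.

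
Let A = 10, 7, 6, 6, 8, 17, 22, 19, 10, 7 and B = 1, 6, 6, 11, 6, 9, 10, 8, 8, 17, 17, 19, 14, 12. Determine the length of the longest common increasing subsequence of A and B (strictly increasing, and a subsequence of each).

4

A longest common strictly increasing subsequence is 6, 8, 17, 19 (length 4); it appears in order in both A and B, and no longer such subsequence exists.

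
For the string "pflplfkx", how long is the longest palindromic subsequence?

One longest palindromic subsequence is flplf (positions 2,3,4,5,6); it reads the same forward and backward, and the interval DP gives dp[1][8] = 5.

5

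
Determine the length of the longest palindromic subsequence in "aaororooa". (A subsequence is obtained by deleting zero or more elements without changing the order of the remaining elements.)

Using dp[i][j] = 2 + dp[i+1][j−1] if the ends match, else max(dp[i+1][j], dp[i][j−1]):
dp[1][9] = 7. A witness is aoorooa at positions 1,3,5,6,7,8,9.

7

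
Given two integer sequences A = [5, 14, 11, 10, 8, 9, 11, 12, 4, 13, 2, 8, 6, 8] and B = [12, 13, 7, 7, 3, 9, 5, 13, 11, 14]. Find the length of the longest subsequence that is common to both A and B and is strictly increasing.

2

For each value that appears in both, track the longest common increasing run ending there.
The best achievable length is 2; one witness is 12, 13 (A-positions 8,10, B-positions 1,2).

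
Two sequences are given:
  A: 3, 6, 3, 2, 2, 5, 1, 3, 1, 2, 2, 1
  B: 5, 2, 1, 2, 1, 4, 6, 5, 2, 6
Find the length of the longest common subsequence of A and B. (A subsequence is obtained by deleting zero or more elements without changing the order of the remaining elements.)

4

Backtracking the LCS table gives one alignment: 2 (A4,B2) → 2 (A5,B4) → 5 (A6,B8) → 2 (A10,B9).
So the longest common subsequence has length 4.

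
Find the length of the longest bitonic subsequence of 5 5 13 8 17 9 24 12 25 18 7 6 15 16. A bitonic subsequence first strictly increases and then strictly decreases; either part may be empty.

8

Let inc[i] be the LIS ending at i and dec[i] the longest strictly decreasing subsequence starting at i. inc = [1, 1, 2, 2, 3, 3, 4, 4, 5, 5, 2, 2, 5, 6], dec = [1, 1, 4, 3, 4, 3, 4, 3, 4, 3, 2, 1, 1, 1].
max_i inc[i]+dec[i]−1 = 8, with one witness 5, 13, 17, 24, 25, 18, 7, 6.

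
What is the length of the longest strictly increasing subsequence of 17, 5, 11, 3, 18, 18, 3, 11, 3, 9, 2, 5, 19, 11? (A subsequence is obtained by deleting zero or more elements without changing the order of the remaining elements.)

4

One longest increasing subsequence is 5, 11, 18, 19 (positions 2,3,5,13), of length 4; no longer one exists.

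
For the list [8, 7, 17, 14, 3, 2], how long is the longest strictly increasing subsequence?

2

Let dp[i] be the longest increasing subsequence ending at position i. Then dp = [1, 1, 2, 2, 1, 1].
The maximum is 2; one witness is 8, 17 at positions 1,3.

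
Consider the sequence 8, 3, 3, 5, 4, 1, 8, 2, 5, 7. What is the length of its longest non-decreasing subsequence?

Scanning left to right, the best length ending at each element is: 8→1, 3→1, 3→2, 5→3, 4→3, 1→1, 8→4, 2→2, 5→4, 7→5.
So the longest non-decreasing subsequence has length 5, e.g. 3, 3, 5, 5, 7.

5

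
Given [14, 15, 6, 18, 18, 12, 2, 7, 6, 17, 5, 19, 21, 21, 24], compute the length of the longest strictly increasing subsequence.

Let dp[i] be the longest increasing subsequence ending at position i. Then dp = [1, 2, 1, 3, 3, 2, 1, 2, 2, 3, 2, 4, 5, 5, 6].
The maximum is 6; one witness is 14, 15, 18, 19, 21, 24 at positions 1,2,4,12,13,15.

6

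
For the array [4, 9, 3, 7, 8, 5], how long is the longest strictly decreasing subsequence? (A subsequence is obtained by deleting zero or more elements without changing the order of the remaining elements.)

3

Scanning left to right, the best length ending at each element is: 4→1, 9→1, 3→2, 7→2, 8→2, 5→3.
So the longest decreasing subsequence has length 3, e.g. 9, 7, 5.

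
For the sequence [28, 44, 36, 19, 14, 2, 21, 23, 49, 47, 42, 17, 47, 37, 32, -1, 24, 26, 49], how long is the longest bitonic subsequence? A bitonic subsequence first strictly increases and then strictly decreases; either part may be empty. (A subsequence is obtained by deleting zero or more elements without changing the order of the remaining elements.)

9

One longest bitonic subsequence is 19, 21, 23, 49, 47, 42, 37, 32, 26 (positions 4,7,8,9,10,11,14,15,18): it rises to 49 then falls. Length 9 is optimal.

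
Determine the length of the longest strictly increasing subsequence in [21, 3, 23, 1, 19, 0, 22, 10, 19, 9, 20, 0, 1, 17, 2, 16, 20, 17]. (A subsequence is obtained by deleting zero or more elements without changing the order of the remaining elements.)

5

Let dp[i] be the longest increasing subsequence ending at position i. Then dp = [1, 1, 2, 1, 2, 1, 3, 2, 3, 2, 4, 1, 2, 3, 3, 4, 5, 5].
The maximum is 5; one witness is 0, 1, 2, 16, 20 at positions 6,13,15,16,17.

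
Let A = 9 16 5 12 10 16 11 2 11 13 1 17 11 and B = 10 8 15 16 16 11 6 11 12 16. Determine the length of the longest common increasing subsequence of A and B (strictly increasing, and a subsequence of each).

2

For each value that appears in both, track the longest common increasing run ending there.
The best achievable length is 2; one witness is 10, 16 (A-positions 5,6, B-positions 1,4).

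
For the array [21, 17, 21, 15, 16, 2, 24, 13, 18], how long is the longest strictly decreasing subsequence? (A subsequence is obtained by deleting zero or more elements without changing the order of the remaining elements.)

Let dp[i] be the longest decreasing subsequence ending at position i. Then dp = [1, 2, 1, 3, 3, 4, 1, 4, 2].
The maximum is 4; one witness is 21, 17, 15, 2 at positions 1,2,4,6.

4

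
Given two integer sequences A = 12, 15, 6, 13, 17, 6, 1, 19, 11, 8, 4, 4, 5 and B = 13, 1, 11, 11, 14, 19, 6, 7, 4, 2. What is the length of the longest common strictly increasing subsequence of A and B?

For each value that appears in both, track the longest common increasing run ending there.
The best achievable length is 2; one witness is 1, 11 (A-positions 7,9, B-positions 2,3).

2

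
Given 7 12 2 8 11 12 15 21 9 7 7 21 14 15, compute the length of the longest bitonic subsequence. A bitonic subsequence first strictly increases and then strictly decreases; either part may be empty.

8

One longest bitonic subsequence is 7, 8, 11, 12, 15, 21, 9, 7 (positions 1,4,5,6,7,8,9,11): it rises to 21 then falls. Length 8 is optimal.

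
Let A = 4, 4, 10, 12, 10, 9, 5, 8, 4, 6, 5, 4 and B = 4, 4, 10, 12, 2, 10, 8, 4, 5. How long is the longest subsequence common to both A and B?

8

A longest common subsequence is 4, 4, 10, 12, 10, 8, 4, 5 (length 8); the LCS DP confirms no longer common subsequence exists.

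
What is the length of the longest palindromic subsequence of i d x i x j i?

Using dp[i][j] = 2 + dp[i+1][j−1] if the ends match, else max(dp[i+1][j], dp[i][j−1]):
dp[1][7] = 5. A witness is ixixi at positions 1,3,4,5,7.

5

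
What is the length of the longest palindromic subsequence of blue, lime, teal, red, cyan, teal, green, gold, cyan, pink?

3

Using dp[i][j] = 2 + dp[i+1][j−1] if the ends match, else max(dp[i+1][j], dp[i][j−1]):
dp[1][10] = 3. A witness is cyan gold cyan at positions 5,8,9.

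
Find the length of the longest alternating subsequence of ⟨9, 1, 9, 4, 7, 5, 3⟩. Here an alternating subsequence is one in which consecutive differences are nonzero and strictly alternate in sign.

Track the best alternating length ending on an up-step vs a down-step at each position: up/down = 1/1, 1/2, 3/1, 3/4, 5/4, 5/6, 3/6.
The maximum over both is 6; one such subsequence is 9, 1, 9, 4, 7, 5.

6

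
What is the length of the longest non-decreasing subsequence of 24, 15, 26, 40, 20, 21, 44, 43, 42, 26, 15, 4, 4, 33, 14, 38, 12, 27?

6

Let dp[i] be the longest non-decreasing subsequence ending at position i. Then dp = [1, 1, 2, 3, 2, 3, 4, 4, 4, 4, 2, 1, 2, 5, 3, 6, 3, 5].
The maximum is 6; one witness is 15, 20, 21, 26, 33, 38 at positions 2,5,6,10,14,16.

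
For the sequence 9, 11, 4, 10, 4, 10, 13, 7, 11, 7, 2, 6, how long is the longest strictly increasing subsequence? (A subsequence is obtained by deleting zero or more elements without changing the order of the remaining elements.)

Scanning left to right, the best length ending at each element is: 9→1, 11→2, 4→1, 10→2, 4→1, 10→2, 13→3, 7→2, 11→3, 7→2, 2→1, 6→2.
So the longest increasing subsequence has length 3, e.g. 9, 11, 13.

3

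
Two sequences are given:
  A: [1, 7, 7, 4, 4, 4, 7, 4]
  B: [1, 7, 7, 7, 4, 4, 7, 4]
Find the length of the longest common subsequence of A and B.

7

A longest common subsequence is 1, 7, 7, 4, 4, 7, 4 (length 7); the LCS DP confirms no longer common subsequence exists.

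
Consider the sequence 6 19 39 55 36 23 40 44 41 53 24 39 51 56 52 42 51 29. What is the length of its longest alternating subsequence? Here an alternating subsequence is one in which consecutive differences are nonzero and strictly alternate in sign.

11

Track the best alternating length ending on an up-step vs a down-step at each position: up/down = 1/1, 2/1, 2/1, 2/1, 2/3, 2/3, 4/3, 4/3, 4/5, 6/3, 4/7, 8/7, 8/7, 8/1, 8/9, 8/9, 10/9, 8/11.
The maximum over both is 11; one such subsequence is 6, 39, 36, 44, 41, 53, 24, 51, 42, 51, 29.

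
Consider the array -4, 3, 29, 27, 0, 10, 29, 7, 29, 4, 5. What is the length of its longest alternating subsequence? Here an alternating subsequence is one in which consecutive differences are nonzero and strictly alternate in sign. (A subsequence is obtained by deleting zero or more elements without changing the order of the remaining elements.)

8

Track the best alternating length ending on an up-step vs a down-step at each position: up/down = 1/1, 2/1, 2/1, 2/3, 2/3, 4/3, 4/1, 4/5, 6/1, 4/7, 8/7.
The maximum over both is 8; one such subsequence is -4, 3, 0, 10, 7, 29, 4, 5.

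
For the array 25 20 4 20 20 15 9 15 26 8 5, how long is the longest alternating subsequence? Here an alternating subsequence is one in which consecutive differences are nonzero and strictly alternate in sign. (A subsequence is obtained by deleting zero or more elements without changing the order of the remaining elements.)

A longest alternating subsequence is 25, 4, 20, 9, 15, 8 (positions 1,3,4,7,8,10); its 5 consecutive differences strictly alternate in sign, and length 6 is optimal.

6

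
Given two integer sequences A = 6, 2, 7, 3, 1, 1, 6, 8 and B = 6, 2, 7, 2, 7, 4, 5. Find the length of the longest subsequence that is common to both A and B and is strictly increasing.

2

A longest common strictly increasing subsequence is 6, 7 (length 2); it appears in order in both A and B, and no longer such subsequence exists.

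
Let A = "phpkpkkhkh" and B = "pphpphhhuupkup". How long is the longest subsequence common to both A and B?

6

Backtracking the LCS table gives one alignment: p (A1,B2) → h (A2,B3) → p (A3,B4) → p (A5,B5) → h (A8,B8) → k (A9,B12).
So the longest common subsequence has length 6.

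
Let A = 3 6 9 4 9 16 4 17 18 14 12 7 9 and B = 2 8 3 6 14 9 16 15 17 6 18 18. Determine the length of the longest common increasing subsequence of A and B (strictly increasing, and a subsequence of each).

6

For each value that appears in both, track the longest common increasing run ending there.
The best achievable length is 6; one witness is 3, 6, 9, 16, 17, 18 (A-positions 1,2,3,6,8,9, B-positions 3,4,6,7,9,11).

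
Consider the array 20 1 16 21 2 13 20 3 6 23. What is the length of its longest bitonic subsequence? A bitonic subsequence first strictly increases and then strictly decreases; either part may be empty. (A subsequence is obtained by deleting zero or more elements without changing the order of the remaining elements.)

One longest bitonic subsequence is 1, 16, 21, 20, 6 (positions 2,3,4,7,9): it rises to 21 then falls. Length 5 is optimal.

5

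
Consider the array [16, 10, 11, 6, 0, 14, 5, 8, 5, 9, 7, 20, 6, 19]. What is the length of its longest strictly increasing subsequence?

Scanning left to right, the best length ending at each element is: 16→1, 10→1, 11→2, 6→1, 0→1, 14→3, 5→2, 8→3, 5→2, 9→4, 7→3, 20→5, 6→3, 19→5.
So the longest increasing subsequence has length 5, e.g. 0, 5, 8, 9, 20.

5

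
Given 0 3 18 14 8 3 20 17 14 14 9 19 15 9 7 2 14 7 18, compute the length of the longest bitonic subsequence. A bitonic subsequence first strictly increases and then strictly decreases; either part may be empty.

One longest bitonic subsequence is 0, 3, 18, 20, 19, 15, 9, 7, 2 (positions 1,2,3,7,12,13,14,15,16): it rises to 20 then falls. Length 9 is optimal.

9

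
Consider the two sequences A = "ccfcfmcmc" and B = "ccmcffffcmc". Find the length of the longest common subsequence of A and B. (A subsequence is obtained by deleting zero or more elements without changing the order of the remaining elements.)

7

A longest common subsequence is ccffcmc (length 7); the LCS DP confirms no longer common subsequence exists.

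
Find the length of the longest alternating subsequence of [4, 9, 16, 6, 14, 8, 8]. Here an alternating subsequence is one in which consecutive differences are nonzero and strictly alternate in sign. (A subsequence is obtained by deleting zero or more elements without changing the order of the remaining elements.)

A longest alternating subsequence is 4, 9, 6, 14, 8 (positions 1,2,4,5,6); its 4 consecutive differences strictly alternate in sign, and length 5 is optimal.

5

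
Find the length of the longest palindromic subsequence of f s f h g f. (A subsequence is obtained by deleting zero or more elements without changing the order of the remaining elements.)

3

Using dp[i][j] = 2 + dp[i+1][j−1] if the ends match, else max(dp[i+1][j], dp[i][j−1]):
dp[1][6] = 3. A witness is fgf at positions 1,5,6.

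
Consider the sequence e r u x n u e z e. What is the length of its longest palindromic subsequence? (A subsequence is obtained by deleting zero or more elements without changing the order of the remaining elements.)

5

Using dp[i][j] = 2 + dp[i+1][j−1] if the ends match, else max(dp[i+1][j], dp[i][j−1]):
dp[1][9] = 5. A witness is eunue at positions 1,3,5,6,9.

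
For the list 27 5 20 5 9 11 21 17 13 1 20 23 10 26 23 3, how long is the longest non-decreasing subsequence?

Let dp[i] be the longest non-decreasing subsequence ending at position i. Then dp = [1, 1, 2, 2, 3, 4, 5, 5, 5, 1, 6, 7, 4, 8, 8, 2].
The maximum is 8; one witness is 5, 5, 9, 11, 17, 20, 23, 26 at positions 2,4,5,6,8,11,12,14.

8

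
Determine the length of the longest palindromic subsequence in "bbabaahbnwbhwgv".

7

Using dp[i][j] = 2 + dp[i+1][j−1] if the ends match, else max(dp[i+1][j], dp[i][j−1]):
dp[1][15] = 7. A witness is bbaaabb at positions 1,2,3,5,6,8,11.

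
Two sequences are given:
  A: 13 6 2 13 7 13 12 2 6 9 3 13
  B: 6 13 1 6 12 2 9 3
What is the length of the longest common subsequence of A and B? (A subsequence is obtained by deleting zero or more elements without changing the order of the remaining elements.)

6

A longest common subsequence is 13, 6, 12, 2, 9, 3 (length 6); the LCS DP confirms no longer common subsequence exists.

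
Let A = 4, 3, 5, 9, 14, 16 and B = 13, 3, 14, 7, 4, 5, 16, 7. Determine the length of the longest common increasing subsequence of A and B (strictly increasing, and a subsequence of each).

A longest common strictly increasing subsequence is 3, 14, 16 (length 3); it appears in order in both A and B, and no longer such subsequence exists.

3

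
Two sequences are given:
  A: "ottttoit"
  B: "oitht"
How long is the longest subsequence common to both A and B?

3

A longest common subsequence is ott (length 3); the LCS DP confirms no longer common subsequence exists.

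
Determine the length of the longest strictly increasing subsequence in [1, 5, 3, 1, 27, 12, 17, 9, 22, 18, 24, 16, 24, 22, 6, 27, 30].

Let dp[i] be the longest increasing subsequence ending at position i. Then dp = [1, 2, 2, 1, 3, 3, 4, 3, 5, 5, 6, 4, 6, 6, 3, 7, 8].
The maximum is 8; one witness is 1, 5, 12, 17, 22, 24, 27, 30 at positions 1,2,6,7,9,11,16,17.

8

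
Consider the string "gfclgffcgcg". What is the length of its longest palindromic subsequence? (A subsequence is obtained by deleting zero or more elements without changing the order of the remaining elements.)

Using dp[i][j] = 2 + dp[i+1][j−1] if the ends match, else max(dp[i+1][j], dp[i][j−1]):
dp[1][11] = 8. A witness is gcgffgcg at positions 1,3,5,6,7,9,10,11.

8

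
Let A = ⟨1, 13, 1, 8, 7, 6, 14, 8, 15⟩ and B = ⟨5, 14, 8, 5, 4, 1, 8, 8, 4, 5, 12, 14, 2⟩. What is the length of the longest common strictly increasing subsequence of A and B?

3

A longest common strictly increasing subsequence is 1, 8, 14 (length 3); it appears in order in both A and B, and no longer such subsequence exists.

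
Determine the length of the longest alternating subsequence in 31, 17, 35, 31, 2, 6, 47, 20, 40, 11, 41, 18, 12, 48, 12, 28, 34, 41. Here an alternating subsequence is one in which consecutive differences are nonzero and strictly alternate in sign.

13

Track the best alternating length ending on an up-step vs a down-step at each position: up/down = 1/1, 1/2, 3/1, 3/4, 1/4, 5/4, 5/1, 5/6, 7/6, 5/8, 9/6, 9/10, 9/10, 11/1, 9/12, 13/12, 13/12, 13/12.
The maximum over both is 13; one such subsequence is 31, 17, 35, 31, 47, 20, 40, 11, 41, 18, 48, 12, 28.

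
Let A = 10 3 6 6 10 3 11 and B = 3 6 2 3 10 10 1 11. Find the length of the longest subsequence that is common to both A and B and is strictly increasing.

4

A longest common strictly increasing subsequence is 3, 6, 10, 11 (length 4); it appears in order in both A and B, and no longer such subsequence exists.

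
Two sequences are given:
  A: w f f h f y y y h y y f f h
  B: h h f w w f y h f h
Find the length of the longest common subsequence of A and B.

A longest common subsequence is wfyhfh (length 6); the LCS DP confirms no longer common subsequence exists.

6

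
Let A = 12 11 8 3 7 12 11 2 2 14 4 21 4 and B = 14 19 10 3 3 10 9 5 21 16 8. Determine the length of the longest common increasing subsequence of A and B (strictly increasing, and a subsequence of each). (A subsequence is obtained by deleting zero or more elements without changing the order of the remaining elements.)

For each value that appears in both, track the longest common increasing run ending there.
The best achievable length is 2; one witness is 14, 21 (A-positions 10,12, B-positions 1,9).

2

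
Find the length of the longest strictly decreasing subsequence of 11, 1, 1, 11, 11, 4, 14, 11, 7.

3

One longest decreasing subsequence is 14, 11, 7 (positions 7,8,9), of length 3; no longer one exists.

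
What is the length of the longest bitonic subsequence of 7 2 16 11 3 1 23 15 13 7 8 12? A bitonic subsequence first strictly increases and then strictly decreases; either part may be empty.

6

One longest bitonic subsequence is 7, 16, 23, 15, 13, 12 (positions 1,3,7,8,9,12): it rises to 23 then falls. Length 6 is optimal.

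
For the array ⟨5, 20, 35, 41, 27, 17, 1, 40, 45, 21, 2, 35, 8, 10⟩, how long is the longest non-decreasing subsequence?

5

Scanning left to right, the best length ending at each element is: 5→1, 20→2, 35→3, 41→4, 27→3, 17→2, 1→1, 40→4, 45→5, 21→3, 2→2, 35→4, 8→3, 10→4.
So the longest non-decreasing subsequence has length 5, e.g. 5, 20, 35, 41, 45.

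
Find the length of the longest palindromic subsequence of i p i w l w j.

One longest palindromic subsequence is wlw (positions 4,5,6); it reads the same forward and backward, and the interval DP gives dp[1][7] = 3.

3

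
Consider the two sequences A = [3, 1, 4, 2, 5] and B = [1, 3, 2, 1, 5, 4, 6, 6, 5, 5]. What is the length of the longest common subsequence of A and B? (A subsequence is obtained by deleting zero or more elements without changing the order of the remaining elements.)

Backtracking the LCS table gives one alignment: 3 (A1,B2) → 1 (A2,B4) → 4 (A3,B6) → 5 (A5,B10).
So the longest common subsequence has length 4.

4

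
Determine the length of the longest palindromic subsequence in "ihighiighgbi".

Using dp[i][j] = 2 + dp[i+1][j−1] if the ends match, else max(dp[i+1][j], dp[i][j−1]):
dp[1][12] = 8. A witness is ighiihgi at positions 1,4,5,6,7,9,10,12.

8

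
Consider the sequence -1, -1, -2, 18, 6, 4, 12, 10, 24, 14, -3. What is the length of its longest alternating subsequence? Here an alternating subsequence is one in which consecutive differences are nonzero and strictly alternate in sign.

Track the best alternating length ending on an up-step vs a down-step at each position: up/down = 1/1, 1/1, 1/2, 3/1, 3/4, 3/4, 5/4, 5/6, 7/1, 7/8, 1/8.
The maximum over both is 8; one such subsequence is -1, -2, 18, 6, 12, 10, 24, 14.

8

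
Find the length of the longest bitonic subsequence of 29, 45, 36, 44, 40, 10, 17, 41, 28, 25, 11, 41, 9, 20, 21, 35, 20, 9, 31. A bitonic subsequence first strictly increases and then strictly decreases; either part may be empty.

9

Let inc[i] be the LIS ending at i and dec[i] the longest strictly decreasing subsequence starting at i. inc = [1, 2, 2, 3, 3, 1, 2, 4, 3, 3, 2, 4, 1, 3, 4, 5, 3, 1, 5], dec = [6, 8, 6, 7, 6, 2, 3, 6, 5, 4, 2, 4, 1, 2, 3, 3, 2, 1, 1].
max_i inc[i]+dec[i]−1 = 9, with one witness 29, 45, 44, 41, 28, 25, 21, 20, 9.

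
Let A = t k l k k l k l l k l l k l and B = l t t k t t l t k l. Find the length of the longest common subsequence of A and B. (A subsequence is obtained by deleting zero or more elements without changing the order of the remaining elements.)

5

A longest common subsequence is tklkl (length 5); the LCS DP confirms no longer common subsequence exists.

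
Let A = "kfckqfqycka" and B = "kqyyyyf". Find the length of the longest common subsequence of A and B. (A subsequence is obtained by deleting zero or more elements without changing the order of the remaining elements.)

Backtracking the LCS table gives one alignment: k (A4,B1) → q (A5,B2) → f (A6,B7).
So the longest common subsequence has length 3.

3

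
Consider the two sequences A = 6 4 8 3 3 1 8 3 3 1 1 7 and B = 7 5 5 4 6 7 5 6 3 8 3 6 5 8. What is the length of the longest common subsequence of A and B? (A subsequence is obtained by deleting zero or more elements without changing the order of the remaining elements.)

4

A longest common subsequence is 6, 8, 3, 8 (length 4); the LCS DP confirms no longer common subsequence exists.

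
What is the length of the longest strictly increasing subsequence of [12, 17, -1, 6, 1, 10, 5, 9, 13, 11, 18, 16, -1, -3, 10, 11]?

Scanning left to right, the best length ending at each element is: 12→1, 17→2, -1→1, 6→2, 1→2, 10→3, 5→3, 9→4, 13→5, 11→5, 18→6, 16→6, -1→1, -3→1, 10→5, 11→6.
So the longest increasing subsequence has length 6, e.g. -1, 1, 5, 9, 13, 18.

6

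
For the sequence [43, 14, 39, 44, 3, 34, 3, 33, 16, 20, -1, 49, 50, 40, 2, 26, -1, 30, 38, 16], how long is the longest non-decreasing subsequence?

7

Let dp[i] be the longest non-decreasing subsequence ending at position i. Then dp = [1, 1, 2, 3, 1, 2, 2, 3, 3, 4, 1, 5, 6, 5, 2, 5, 2, 6, 7, 4].
The maximum is 7; one witness is 3, 3, 16, 20, 26, 30, 38 at positions 5,7,9,10,16,18,19.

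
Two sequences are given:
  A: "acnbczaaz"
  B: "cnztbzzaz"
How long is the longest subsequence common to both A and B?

6

A longest common subsequence is cnbzaz (length 6); the LCS DP confirms no longer common subsequence exists.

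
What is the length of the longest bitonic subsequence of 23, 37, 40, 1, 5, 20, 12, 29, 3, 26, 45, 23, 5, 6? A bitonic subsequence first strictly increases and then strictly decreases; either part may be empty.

Let inc[i] be the LIS ending at i and dec[i] the longest strictly decreasing subsequence starting at i. inc = [1, 2, 3, 1, 2, 3, 3, 4, 2, 4, 5, 4, 3, 4], dec = [4, 5, 5, 1, 2, 3, 2, 4, 1, 3, 3, 2, 1, 1].
max_i inc[i]+dec[i]−1 = 7, with one witness 23, 37, 40, 29, 26, 23, 6.

7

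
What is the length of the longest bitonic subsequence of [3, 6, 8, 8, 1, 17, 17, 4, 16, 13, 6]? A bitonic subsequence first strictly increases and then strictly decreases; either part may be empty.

7

Let inc[i] be the LIS ending at i and dec[i] the longest strictly decreasing subsequence starting at i. inc = [1, 2, 3, 3, 1, 4, 4, 2, 4, 4, 3], dec = [2, 2, 2, 2, 1, 4, 4, 1, 3, 2, 1].
max_i inc[i]+dec[i]−1 = 7, with one witness 3, 6, 8, 17, 16, 13, 6.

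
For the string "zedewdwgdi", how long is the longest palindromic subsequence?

Using dp[i][j] = 2 + dp[i+1][j−1] if the ends match, else max(dp[i+1][j], dp[i][j−1]):
dp[1][10] = 5. A witness is dwdwd at positions 3,5,6,7,9.

5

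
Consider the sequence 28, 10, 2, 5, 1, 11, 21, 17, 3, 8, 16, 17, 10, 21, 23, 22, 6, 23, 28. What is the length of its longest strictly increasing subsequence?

9

Let dp[i] be the longest increasing subsequence ending at position i. Then dp = [1, 1, 1, 2, 1, 3, 4, 4, 2, 3, 4, 5, 4, 6, 7, 7, 3, 8, 9].
The maximum is 9; one witness is 2, 5, 11, 16, 17, 21, 22, 23, 28 at positions 3,4,6,11,12,14,16,18,19.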